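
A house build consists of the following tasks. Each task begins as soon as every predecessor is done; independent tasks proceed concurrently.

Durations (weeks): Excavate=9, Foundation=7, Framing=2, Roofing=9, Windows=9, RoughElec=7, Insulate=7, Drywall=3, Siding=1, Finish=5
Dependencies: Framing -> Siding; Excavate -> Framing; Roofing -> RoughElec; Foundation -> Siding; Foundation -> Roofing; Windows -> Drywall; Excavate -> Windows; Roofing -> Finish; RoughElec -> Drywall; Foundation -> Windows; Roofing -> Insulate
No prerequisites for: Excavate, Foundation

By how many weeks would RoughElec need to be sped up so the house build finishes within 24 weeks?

2

Current finish: 26 weeks; target: 24.
RoughElec is on every critical path, so each week cut from RoughElec cuts the finish by one (this holds down to a finish of 23).
Need 26 − 24 = 2 weeks off RoughElec → RoughElec becomes 5 weeks, finish becomes 24.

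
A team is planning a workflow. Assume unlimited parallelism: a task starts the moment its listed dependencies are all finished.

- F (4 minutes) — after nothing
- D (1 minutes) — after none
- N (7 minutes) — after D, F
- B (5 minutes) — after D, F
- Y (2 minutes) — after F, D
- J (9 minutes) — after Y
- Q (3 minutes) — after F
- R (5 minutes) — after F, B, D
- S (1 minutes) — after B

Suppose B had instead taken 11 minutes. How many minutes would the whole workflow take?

20

Baseline: F→Y→J = 4+2+9 = 15 → 15 minutes.
B has 1 minute of float (longest path through it is 14).
The binding chain switches to F→B→R = 4+11+5 = 20; finish 20 minutes.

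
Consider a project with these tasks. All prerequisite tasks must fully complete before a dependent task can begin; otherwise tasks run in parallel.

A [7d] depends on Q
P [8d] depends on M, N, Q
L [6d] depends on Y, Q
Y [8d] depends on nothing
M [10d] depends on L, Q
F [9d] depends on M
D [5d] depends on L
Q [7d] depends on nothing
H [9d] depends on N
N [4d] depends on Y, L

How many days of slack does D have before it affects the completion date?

The longest chain is Y→L→M→F = 8+6+10+9 = 33; overall finish 33 days.
Longest path through D: 19 days (earliest finish 19, latest finish 33).
So D can slip 33 − 19 = 14 days.

14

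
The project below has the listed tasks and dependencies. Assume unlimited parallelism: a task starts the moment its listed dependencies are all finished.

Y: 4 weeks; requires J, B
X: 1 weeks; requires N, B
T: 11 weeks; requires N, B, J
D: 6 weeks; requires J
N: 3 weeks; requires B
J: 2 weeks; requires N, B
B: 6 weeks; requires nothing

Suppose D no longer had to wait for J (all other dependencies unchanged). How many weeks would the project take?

With the dependency in place, B→N→J→T = 6+3+2+11 = 22 sets the finish at 22 weeks.
Without J→D, D's earliest start moves from 11 to 0.
New critical path: B→N→J→T = 6+3+2+11 = 22 ⇒ 22 weeks.

22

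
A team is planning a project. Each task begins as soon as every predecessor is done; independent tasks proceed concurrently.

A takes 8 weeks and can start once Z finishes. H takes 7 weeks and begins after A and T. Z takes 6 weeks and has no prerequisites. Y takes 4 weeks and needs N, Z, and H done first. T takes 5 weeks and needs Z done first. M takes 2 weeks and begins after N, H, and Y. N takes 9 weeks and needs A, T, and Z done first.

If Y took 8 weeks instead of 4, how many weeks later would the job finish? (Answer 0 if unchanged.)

4

Actual critical path: Z→A→N→Y→M = 6+8+9+4+2 = 29 ⇒ 29 weeks.
Y lies on that path, so at 8 weeks the path becomes 33 weeks.
That remains the longest chain; total 33 weeks.
Change in finish: 33 − 29 = +4 weeks.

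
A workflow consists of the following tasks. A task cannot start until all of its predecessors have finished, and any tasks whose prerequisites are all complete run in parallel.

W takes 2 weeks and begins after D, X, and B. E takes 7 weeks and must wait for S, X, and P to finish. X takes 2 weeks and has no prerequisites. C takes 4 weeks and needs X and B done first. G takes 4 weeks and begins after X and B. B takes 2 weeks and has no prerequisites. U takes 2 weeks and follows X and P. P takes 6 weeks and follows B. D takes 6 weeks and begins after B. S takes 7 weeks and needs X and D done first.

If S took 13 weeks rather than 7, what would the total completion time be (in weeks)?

28

Actual critical path: B→D→S→E = 2+6+7+7 = 22 ⇒ 22 weeks.
S lies on that path, so at 13 weeks the path becomes 28 weeks.
No other chain overtakes it, so the finish is 28 weeks.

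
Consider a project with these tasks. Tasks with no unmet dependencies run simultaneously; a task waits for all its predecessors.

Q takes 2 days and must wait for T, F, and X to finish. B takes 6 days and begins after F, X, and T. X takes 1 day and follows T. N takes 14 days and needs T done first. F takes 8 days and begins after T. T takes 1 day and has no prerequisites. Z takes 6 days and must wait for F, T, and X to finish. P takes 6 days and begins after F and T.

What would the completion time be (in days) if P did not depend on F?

Before: longest chain T→F→Z = 1+8+6 = 15, finish 15.
Without F→P, P's earliest start moves from 9 to 1.
The longest chain is now T→F→Z = 1+8+6 = 15, so the schedule takes 15 days.

15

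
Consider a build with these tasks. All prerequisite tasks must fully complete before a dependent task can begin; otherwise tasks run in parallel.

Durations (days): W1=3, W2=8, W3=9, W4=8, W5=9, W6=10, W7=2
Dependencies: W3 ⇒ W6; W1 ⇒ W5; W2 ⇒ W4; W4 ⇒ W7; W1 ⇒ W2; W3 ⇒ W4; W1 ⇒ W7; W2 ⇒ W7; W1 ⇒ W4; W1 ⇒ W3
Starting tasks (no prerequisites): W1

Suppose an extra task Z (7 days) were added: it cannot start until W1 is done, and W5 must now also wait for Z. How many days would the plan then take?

Originally the plan takes 22 days.
With Z inserted, W5 now waits for max(W1, Z).
New critical path: W1→W3→W4→W7 = 3+9+8+2 = 22 ⇒ 22 days.

22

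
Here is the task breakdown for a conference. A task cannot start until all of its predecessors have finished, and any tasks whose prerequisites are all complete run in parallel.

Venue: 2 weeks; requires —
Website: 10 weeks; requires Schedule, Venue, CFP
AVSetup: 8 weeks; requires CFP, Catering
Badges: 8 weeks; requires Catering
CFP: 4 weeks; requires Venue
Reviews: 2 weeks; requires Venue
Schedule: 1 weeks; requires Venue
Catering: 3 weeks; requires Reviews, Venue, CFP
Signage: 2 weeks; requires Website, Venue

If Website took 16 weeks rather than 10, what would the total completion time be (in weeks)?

24

Actual critical path: Venue→CFP→Website→Signage = 2+4+10+2 = 18 ⇒ 18 weeks.
Since Website is critical, the +6 change carries straight to that chain (now 24 weeks).
That remains the longest chain; total 24 weeks.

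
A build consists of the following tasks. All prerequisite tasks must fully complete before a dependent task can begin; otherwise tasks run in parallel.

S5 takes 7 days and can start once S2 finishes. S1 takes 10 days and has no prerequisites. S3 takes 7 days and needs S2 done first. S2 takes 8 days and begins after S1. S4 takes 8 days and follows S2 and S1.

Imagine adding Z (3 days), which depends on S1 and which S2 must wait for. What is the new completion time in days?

29

Originally the project takes 26 days.
With Z inserted, S2 now waits for max(S1, Z).
New critical path: S1→Z→S2→S4 = 10+3+8+8 = 29 ⇒ 29 days.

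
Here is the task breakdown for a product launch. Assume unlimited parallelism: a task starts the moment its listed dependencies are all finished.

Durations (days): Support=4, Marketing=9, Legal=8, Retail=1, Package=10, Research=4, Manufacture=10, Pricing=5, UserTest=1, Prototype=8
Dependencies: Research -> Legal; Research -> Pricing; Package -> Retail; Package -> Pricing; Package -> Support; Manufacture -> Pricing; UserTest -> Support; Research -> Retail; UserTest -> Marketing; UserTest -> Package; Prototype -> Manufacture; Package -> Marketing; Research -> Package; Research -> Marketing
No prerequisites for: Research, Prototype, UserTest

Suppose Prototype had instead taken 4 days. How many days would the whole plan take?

Critical path before the change: Prototype→Manufacture→Pricing = 8+10+5 = 23 giving 23 days.
Since Prototype is critical, the -4 change carries straight to that chain (now 19 days).
Now Research→Package→Marketing = 4+10+9 = 23 is longest, so the finish becomes 23 days.

23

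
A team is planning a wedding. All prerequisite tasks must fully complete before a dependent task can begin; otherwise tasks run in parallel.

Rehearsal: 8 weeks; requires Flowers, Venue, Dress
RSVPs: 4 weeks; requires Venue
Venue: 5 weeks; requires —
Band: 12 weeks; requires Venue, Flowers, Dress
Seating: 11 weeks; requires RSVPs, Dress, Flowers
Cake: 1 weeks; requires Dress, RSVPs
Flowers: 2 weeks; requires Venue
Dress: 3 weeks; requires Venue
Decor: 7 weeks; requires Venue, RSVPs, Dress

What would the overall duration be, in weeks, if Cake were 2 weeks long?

Baseline: Venue→RSVPs→Seating = 5+4+11 = 20 → 20 weeks.
Cake has 10 weeks of float (longest path through it is 10).
The critical path is still Venue→RSVPs→Seating; finish is now 20 weeks.

20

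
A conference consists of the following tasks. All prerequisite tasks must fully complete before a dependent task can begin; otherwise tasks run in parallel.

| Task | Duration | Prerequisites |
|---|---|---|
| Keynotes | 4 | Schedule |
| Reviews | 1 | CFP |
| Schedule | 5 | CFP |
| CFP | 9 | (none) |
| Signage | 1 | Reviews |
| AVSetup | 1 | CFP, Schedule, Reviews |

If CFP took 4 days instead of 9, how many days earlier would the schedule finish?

As given, the longest chain is CFP→Schedule→Keynotes = 9+5+4 = 18, so the finish is 18 days.
CFP is on the critical path; changing it to 4 makes that path 13 days.
The critical path is still CFP→Schedule→Keynotes; finish is now 13 days.
Change in finish: 13 − 18 = -5 days.

5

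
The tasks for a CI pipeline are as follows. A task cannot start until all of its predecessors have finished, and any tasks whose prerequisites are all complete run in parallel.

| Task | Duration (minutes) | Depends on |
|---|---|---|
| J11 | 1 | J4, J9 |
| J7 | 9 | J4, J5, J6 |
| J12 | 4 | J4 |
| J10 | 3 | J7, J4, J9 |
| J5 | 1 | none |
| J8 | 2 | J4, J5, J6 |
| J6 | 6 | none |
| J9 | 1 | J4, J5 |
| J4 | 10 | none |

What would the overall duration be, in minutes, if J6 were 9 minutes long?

22

Baseline: J4→J7→J10 = 10+9+3 = 22 → 22 minutes.
J6 has 4 minutes of float (longest path through it is 18).
That remains the longest chain; total 22 minutes.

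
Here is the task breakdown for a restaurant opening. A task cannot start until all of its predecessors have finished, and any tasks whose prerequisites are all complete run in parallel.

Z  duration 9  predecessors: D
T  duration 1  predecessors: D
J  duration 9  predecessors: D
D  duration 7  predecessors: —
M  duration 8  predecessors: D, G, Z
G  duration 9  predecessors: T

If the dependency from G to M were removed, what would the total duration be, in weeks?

Before: longest chain D→T→G→M = 7+1+9+8 = 25, finish 25.
Without G→M, M's earliest start moves from 17 to 16.
After: D→Z→M = 7+9+8 = 24 → 24 weeks.

24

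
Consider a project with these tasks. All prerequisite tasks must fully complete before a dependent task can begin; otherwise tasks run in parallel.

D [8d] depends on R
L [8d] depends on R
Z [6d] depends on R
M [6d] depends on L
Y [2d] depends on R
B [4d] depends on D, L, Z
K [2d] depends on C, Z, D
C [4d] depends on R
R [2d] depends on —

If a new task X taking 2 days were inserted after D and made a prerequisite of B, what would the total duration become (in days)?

Originally the plan takes 16 days.
With X inserted, B now waits for max(D, L, Z, X).
New critical path: R→L→M = 2+8+6 = 16 ⇒ 16 days.

16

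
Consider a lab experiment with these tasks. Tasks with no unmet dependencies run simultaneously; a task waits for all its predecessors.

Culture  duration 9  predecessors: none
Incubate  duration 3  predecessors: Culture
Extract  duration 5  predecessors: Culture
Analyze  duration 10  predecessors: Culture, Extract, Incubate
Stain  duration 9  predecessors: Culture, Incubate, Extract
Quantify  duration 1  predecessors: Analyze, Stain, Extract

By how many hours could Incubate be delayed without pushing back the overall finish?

2

Critical path: Culture→Extract→Analyze→Quantify = 9+5+10+1 = 25, so the finish is 25 hours.
Incubate finishes as early as 12 and must finish by 14.
Float = 25 − 23 = 2.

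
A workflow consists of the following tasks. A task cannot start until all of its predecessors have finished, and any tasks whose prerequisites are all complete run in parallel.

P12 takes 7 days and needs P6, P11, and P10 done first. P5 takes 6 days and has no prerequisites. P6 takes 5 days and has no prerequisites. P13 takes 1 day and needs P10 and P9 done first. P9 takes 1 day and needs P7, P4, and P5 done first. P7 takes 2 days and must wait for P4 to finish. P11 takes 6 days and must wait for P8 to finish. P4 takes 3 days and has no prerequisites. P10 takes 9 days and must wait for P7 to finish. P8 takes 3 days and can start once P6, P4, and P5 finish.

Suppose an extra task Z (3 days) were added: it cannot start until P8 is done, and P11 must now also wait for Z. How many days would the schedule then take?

25

Originally the schedule takes 22 days.
With Z inserted, P11 now waits for max(P8, Z).
New critical path: P5→P8→Z→P11→P12 = 6+3+3+6+7 = 25 ⇒ 25 days.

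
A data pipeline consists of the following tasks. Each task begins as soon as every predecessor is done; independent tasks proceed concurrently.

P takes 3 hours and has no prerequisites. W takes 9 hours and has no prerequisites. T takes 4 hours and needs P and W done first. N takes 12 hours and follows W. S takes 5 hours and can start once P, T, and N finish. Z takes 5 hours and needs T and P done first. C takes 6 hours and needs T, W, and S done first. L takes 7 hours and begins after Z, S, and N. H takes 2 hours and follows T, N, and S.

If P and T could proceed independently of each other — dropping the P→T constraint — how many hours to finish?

Before: longest chain W→N→S→L = 9+12+5+7 = 33, finish 33.
Dropping P→T doesn't change T's earliest start (9); another predecessor still binds.
After: W→N→S→L = 9+12+5+7 = 33 → 33 hours.

33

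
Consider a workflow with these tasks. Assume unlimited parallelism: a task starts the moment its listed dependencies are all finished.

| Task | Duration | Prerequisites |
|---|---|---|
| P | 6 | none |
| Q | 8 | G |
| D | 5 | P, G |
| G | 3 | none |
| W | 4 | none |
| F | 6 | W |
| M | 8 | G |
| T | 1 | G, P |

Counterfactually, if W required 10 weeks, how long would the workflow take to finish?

As given, the longest chain is P→D = 6+5 = 11, so the finish is 11 weeks.
The longest path through W is only 10 weeks, so W has float 1.
Now W→F = 10+6 = 16 is longest, so the finish becomes 16 weeks.

16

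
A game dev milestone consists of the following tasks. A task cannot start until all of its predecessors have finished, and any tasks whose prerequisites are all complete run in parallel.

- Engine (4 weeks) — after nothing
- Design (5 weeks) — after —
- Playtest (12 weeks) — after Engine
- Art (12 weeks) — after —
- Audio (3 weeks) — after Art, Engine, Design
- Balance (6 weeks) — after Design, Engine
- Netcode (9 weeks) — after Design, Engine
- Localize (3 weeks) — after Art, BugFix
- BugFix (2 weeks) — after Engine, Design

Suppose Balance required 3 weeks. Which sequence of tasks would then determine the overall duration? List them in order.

The binding path is Engine→Playtest = 4+12 = 16; finish at 16 weeks.
Balance has 5 weeks of float (longest path through it is 11).
No other chain overtakes it, so the finish is 16 weeks.

Engine, Playtest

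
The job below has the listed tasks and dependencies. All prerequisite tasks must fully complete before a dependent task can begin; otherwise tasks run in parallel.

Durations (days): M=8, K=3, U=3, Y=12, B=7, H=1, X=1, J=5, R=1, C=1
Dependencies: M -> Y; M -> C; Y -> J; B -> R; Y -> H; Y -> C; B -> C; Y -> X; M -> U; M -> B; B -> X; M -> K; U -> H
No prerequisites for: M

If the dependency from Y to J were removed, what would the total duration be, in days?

With the dependency in place, M→Y→J = 8+12+5 = 25 sets the finish at 25 days.
Without Y→J, J's earliest start moves from 20 to 0.
New critical path: M→Y→H = 8+12+1 = 21 ⇒ 21 days.

21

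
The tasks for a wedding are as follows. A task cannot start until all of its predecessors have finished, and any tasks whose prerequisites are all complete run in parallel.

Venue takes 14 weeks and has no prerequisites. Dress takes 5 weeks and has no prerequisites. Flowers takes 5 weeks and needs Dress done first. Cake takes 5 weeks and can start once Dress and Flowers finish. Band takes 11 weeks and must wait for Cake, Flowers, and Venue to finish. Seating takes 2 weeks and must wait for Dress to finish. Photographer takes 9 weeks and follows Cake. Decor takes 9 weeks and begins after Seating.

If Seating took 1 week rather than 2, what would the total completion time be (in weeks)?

The binding path is Dress→Flowers→Cake→Band = 5+5+5+11 = 26; finish at 26 weeks.
The longest path through Seating is only 16 weeks, so Seating has float 10.
The critical path is still Dress→Flowers→Cake→Band; finish is now 26 weeks.

26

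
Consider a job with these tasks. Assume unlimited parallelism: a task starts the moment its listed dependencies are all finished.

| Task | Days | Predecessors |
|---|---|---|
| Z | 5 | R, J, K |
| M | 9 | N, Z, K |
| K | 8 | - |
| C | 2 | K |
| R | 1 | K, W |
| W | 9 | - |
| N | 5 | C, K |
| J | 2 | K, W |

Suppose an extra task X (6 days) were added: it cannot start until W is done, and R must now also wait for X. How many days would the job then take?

Originally the job takes 25 days.
With X inserted, R now waits for max(K, W, X).
New critical path: W→X→R→Z→M = 9+6+1+5+9 = 30 ⇒ 30 days.

30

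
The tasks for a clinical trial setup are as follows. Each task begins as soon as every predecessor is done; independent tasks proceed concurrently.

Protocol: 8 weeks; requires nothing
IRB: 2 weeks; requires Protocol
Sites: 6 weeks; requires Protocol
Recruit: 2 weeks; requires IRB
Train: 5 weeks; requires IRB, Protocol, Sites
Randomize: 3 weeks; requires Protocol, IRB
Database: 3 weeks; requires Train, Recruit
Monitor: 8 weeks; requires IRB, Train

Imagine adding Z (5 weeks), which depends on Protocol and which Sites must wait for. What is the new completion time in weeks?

32

Originally the project takes 27 weeks.
With Z inserted, Sites now waits for max(Protocol, Z).
New critical path: Protocol→Z→Sites→Train→Monitor = 8+5+6+5+8 = 32 ⇒ 32 weeks.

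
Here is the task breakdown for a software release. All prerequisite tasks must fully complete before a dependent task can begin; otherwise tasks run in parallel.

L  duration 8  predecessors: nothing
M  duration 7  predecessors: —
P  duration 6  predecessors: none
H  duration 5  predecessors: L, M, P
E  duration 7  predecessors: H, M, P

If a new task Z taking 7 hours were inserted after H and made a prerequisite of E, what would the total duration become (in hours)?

27

Originally the project takes 20 hours.
With Z inserted, E now waits for max(H, M, P, Z).
New critical path: L→H→Z→E = 8+5+7+7 = 27 ⇒ 27 hours.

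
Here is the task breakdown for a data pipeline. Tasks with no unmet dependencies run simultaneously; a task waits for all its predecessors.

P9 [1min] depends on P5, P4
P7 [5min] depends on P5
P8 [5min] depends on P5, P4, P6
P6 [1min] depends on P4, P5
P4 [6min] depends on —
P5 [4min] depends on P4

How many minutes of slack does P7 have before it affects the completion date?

The longest chain is P4→P5→P6→P8 = 6+4+1+5 = 16; overall finish 16 minutes.
P7 finishes as early as 15 and must finish by 16.
Float = 16 − 15 = 1.

1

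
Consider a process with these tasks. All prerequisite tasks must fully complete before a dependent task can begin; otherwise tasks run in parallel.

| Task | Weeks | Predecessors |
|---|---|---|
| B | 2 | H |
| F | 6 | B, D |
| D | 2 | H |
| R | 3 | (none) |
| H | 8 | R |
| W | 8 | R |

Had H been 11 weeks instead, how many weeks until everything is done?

The binding path is R→H→B→F = 3+8+2+6 = 19; finish at 19 weeks.
Since H is critical, the +3 change carries straight to that chain (now 22 weeks).
The critical path is still R→H→B→F; finish is now 22 weeks.

22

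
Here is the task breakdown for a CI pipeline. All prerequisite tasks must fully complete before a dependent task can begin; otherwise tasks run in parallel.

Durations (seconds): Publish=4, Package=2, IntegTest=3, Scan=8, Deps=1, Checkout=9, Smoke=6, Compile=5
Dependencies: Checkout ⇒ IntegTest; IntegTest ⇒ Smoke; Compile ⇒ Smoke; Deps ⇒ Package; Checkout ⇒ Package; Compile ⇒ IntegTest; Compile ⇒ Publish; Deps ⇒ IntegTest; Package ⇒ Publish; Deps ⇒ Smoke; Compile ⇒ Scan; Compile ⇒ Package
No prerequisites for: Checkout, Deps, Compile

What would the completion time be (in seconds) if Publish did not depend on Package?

18

Before: longest chain Checkout→IntegTest→Smoke = 9+3+6 = 18, finish 18.
Without Package→Publish, Publish's earliest start moves from 11 to 5.
New critical path: Checkout→IntegTest→Smoke = 9+3+6 = 18 ⇒ 18 seconds.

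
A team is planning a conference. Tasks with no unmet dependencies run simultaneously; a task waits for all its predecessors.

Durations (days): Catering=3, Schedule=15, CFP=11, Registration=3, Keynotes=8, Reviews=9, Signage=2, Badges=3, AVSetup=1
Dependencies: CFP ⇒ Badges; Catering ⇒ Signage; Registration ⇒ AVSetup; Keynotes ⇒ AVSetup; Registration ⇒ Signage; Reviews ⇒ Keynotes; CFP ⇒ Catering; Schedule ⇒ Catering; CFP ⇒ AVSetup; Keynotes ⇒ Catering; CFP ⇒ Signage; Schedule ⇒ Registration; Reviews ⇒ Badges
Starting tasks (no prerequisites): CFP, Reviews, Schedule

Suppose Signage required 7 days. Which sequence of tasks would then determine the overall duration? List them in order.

Actual critical path: Reviews→Keynotes→Catering→Signage = 9+8+3+2 = 22 ⇒ 22 days.
Since Signage is critical, the +5 change carries straight to that chain (now 27 days).
No other chain overtakes it, so the finish is 27 days.

Reviews, Keynotes, Catering, Signage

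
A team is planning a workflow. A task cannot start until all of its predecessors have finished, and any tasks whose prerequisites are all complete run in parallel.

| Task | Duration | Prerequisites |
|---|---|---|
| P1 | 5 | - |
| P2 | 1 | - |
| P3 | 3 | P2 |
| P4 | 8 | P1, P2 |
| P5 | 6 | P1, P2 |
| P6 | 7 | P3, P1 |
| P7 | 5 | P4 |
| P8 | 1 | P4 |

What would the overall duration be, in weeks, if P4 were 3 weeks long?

The binding path is P1→P4→P7 = 5+8+5 = 18; finish at 18 weeks.
Since P4 is critical, the -5 change carries straight to that chain (now 13 weeks).
The critical path is still P1→P4→P7; finish is now 13 weeks.

13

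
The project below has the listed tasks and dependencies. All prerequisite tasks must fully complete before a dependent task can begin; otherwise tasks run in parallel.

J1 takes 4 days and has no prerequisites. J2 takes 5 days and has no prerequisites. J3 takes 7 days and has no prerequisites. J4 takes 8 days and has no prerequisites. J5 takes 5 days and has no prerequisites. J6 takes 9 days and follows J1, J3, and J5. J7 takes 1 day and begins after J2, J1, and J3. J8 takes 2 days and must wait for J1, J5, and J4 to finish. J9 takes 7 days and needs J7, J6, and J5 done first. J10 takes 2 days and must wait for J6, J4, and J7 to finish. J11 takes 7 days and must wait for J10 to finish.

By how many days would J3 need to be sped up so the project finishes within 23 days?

2

Current finish: 25 days; target: 23.
J3 is on every critical path, so each day cut from J3 cuts the finish by one (this holds down to a finish of 23).
Need 25 − 23 = 2 days off J3 → J3 becomes 5 days, finish becomes 23.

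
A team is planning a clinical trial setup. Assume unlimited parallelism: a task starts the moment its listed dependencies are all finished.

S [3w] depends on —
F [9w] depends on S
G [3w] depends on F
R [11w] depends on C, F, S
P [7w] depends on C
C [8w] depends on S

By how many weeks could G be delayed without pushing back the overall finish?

The longest chain is S→F→R = 3+9+11 = 23; overall finish 23 weeks.
G finishes as early as 15 and must finish by 23.
So G can slip 23 − 15 = 8 weeks.

8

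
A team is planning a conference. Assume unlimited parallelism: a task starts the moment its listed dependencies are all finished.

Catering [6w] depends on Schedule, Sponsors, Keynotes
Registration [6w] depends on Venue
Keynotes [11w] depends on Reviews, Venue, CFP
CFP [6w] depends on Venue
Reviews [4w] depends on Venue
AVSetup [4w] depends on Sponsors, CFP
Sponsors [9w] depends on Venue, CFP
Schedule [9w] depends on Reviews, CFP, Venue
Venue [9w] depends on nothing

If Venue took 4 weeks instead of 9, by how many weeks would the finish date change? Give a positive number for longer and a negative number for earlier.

Baseline: Venue→CFP→Keynotes→Catering = 9+6+11+6 = 32 → 32 weeks.
Since Venue is critical, the -5 change carries straight to that chain (now 27 weeks).
No other chain overtakes it, so the finish is 27 weeks.
Change in finish: 27 − 32 = -5 weeks.

-5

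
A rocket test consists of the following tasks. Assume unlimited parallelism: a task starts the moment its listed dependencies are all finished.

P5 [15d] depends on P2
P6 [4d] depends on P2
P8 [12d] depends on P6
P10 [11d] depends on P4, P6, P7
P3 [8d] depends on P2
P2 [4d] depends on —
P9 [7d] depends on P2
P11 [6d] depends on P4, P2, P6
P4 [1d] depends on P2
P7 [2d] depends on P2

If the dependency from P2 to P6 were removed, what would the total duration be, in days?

Before: longest chain P2→P6→P8 = 4+4+12 = 20, finish 20.
Without P2→P6, P6's earliest start moves from 4 to 0.
After: P2→P5 = 4+15 = 19 → 19 days.

19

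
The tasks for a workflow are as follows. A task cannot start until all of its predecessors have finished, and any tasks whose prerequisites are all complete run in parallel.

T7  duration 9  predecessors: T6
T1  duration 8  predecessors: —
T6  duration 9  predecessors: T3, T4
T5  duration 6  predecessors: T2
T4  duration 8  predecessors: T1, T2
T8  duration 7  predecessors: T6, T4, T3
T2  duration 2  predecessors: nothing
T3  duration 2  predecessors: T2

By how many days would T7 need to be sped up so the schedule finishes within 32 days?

2

Current finish: 34 days; target: 32.
T7 is on every critical path, so each day cut from T7 cuts the finish by one (this holds down to a finish of 32).
Need 34 − 32 = 2 days off T7 → T7 becomes 7 days, finish becomes 32.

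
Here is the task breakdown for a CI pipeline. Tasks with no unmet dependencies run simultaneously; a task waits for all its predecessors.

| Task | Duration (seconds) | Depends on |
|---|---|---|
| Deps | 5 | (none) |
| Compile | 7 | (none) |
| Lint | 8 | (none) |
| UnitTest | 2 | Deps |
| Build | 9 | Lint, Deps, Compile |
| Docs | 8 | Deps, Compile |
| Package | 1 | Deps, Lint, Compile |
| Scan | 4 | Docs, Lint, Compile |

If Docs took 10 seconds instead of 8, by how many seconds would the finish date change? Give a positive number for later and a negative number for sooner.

The binding path is Compile→Docs→Scan = 7+8+4 = 19; finish at 19 seconds.
Docs lies on that path, so at 10 seconds the path becomes 21 seconds.
The critical path is still Compile→Docs→Scan; finish is now 21 seconds.
Change in finish: 21 − 19 = +2 seconds.

2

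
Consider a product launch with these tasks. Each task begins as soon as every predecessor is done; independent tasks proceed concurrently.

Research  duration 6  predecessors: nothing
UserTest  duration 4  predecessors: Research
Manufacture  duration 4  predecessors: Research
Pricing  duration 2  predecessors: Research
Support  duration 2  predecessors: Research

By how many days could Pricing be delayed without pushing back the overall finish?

2

The longest chain is Research→UserTest = 6+4 = 10; overall finish 10 days.
The longest chain containing Pricing totals 8 days.
Float = 10 − 8 = 2.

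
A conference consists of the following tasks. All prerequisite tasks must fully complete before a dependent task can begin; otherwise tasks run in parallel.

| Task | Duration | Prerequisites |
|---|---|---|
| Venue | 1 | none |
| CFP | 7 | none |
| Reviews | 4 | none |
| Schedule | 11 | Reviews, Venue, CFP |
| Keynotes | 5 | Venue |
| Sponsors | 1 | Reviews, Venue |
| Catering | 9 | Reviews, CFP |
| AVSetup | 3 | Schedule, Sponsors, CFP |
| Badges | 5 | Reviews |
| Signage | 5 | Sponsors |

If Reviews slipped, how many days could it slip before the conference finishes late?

3

CFP→Schedule→AVSetup = 7+11+3 = 21 sets the makespan at 21 days.
The longest chain containing Reviews totals 18 days.
Slack of Reviews = 3 − 0 = 3 days.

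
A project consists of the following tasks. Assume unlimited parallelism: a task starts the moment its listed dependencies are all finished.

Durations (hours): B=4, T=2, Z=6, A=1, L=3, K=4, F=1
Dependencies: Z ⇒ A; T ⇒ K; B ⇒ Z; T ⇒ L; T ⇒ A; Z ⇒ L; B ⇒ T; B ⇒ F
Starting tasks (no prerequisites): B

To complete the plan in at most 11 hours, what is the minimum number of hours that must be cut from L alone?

2

Current finish: 13 hours; target: 11.
L is on every critical path, so each hour cut from L cuts the finish by one (this holds down to a finish of 11).
Need 13 − 11 = 2 hours off L → L becomes 1 hour, finish becomes 11.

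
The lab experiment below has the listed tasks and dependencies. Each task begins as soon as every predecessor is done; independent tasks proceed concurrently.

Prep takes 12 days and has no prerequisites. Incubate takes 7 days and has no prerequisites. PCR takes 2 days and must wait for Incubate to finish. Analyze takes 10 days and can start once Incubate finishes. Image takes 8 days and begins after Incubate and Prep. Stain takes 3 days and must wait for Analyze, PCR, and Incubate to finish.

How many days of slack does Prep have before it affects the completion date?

0

The longest chain is Prep→Image = 12+8 = 20; overall finish 20 days.
The longest chain containing Prep totals 20 days.
Float = 20 − 20 = 0.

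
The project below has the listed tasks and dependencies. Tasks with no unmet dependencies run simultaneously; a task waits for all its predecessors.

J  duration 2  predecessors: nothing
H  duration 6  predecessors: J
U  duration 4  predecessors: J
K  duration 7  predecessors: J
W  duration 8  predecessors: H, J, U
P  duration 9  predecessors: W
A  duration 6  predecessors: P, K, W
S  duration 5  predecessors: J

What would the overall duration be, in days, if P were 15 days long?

Actual critical path: J→H→W→P→A = 2+6+8+9+6 = 31 ⇒ 31 days.
P is on the critical path; changing it to 15 makes that path 37 days.
No other chain overtakes it, so the finish is 37 days.

37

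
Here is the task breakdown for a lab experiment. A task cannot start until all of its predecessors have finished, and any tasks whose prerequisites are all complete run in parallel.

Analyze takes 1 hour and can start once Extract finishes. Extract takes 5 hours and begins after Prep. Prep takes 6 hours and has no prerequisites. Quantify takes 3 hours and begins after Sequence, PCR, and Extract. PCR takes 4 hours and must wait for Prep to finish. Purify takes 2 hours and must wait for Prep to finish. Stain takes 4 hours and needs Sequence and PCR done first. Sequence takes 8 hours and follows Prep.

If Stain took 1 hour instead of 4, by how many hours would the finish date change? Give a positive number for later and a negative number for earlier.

-1

The binding path is Prep→Sequence→Stain = 6+8+4 = 18; finish at 18 hours.
Stain lies on that path, so at 1 hour the path becomes 15 hours.
New critical path: Prep→Sequence→Quantify = 6+8+3 = 17 ⇒ 17 hours.
Change in finish: 17 − 18 = -1 hours.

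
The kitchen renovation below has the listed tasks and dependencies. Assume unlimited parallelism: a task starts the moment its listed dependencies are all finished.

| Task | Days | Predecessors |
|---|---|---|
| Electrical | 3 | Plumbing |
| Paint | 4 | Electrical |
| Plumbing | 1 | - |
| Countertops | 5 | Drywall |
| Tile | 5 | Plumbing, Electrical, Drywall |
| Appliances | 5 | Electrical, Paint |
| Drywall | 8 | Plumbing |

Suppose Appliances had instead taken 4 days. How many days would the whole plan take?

Baseline: Plumbing→Drywall→Countertops = 1+8+5 = 14 → 14 days.
The longest path through Appliances is only 13 days, so Appliances has float 1.
The critical path is still Plumbing→Drywall→Countertops; finish is now 14 days.

14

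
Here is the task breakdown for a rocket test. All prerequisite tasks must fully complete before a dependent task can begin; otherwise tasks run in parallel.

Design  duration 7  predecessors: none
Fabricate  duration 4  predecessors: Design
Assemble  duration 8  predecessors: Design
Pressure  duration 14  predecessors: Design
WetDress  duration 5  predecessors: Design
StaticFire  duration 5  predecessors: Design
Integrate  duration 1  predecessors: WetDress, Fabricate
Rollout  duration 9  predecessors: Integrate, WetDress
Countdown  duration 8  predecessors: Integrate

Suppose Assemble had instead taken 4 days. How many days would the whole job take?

The binding path is Design→WetDress→Integrate→Rollout = 7+5+1+9 = 22; finish at 22 days.
The longest path through Assemble is only 15 days, so Assemble has float 7.
No other chain overtakes it, so the finish is 22 days.

22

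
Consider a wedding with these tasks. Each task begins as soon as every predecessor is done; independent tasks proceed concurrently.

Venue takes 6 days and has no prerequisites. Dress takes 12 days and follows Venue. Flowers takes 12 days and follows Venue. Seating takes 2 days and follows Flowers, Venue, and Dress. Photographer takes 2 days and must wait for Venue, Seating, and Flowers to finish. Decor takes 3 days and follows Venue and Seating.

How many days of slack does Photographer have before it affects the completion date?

1

Critical path: Venue→Dress→Seating→Decor = 6+12+2+3 = 23, so the finish is 23 days.
Longest path through Photographer: 22 days (earliest finish 22, latest finish 23).
Slack of Photographer = 21 − 20 = 1 day.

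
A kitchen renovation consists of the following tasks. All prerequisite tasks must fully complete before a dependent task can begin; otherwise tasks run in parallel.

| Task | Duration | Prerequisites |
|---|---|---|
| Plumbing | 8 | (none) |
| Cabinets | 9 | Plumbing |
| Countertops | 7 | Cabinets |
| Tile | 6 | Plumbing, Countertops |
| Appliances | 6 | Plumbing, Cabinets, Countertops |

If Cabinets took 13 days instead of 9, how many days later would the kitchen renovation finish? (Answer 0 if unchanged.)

The binding path is Plumbing→Cabinets→Countertops→Tile = 8+9+7+6 = 30; finish at 30 days.
Since Cabinets is critical, the +4 change carries straight to that chain (now 34 days).
That remains the longest chain; total 34 days.
Change in finish: 34 − 30 = +4 days.

4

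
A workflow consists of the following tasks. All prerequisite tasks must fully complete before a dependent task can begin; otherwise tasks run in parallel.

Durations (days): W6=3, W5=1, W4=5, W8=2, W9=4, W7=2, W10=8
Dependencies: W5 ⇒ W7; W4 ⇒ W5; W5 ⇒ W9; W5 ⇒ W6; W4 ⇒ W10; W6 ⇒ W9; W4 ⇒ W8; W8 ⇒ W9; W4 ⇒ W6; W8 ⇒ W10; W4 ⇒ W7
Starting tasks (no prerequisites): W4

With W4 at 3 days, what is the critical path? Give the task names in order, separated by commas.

Baseline: W4→W8→W10 = 5+2+8 = 15 → 15 days.
W4 is on the critical path; changing it to 3 makes that path 13 days.
That remains the longest chain; total 13 days.

W4, W8, W10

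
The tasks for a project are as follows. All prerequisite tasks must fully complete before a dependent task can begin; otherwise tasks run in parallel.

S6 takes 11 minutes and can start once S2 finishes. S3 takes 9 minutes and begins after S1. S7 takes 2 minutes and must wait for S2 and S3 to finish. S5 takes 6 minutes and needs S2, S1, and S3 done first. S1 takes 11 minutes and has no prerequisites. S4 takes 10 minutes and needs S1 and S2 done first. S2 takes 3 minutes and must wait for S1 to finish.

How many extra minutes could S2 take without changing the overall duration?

1

The longest chain is S1→S3→S5 = 11+9+6 = 26; overall finish 26 minutes.
The longest chain containing S2 totals 25 minutes.
Float = 26 − 25 = 1.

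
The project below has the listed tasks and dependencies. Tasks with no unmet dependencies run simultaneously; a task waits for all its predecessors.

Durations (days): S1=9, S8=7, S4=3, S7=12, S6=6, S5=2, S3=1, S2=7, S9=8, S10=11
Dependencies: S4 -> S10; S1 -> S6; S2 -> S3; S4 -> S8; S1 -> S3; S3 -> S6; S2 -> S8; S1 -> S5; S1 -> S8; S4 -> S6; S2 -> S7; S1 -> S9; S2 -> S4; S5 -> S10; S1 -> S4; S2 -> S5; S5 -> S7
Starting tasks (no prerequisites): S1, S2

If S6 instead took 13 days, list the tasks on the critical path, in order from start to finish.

S1, S4, S6

The binding path is S1→S4→S10 = 9+3+11 = 23; finish at 23 days.
S6 has 5 days of float (longest path through it is 18).
The binding chain switches to S1→S4→S6 = 9+3+13 = 25; finish 25 days.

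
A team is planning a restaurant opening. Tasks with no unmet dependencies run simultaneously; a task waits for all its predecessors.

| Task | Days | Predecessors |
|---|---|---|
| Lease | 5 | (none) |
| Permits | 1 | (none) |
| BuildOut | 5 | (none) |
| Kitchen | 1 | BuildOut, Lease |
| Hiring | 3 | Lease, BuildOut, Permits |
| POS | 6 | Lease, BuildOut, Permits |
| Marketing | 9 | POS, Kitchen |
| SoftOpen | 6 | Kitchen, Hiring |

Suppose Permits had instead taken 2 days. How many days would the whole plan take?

20

The binding path is Lease→POS→Marketing = 5+6+9 = 20; finish at 20 days.
Permits is off the critical path — its longest chain is 16 days, giving 4 of slack.
The critical path is still Lease→POS→Marketing; finish is now 20 days.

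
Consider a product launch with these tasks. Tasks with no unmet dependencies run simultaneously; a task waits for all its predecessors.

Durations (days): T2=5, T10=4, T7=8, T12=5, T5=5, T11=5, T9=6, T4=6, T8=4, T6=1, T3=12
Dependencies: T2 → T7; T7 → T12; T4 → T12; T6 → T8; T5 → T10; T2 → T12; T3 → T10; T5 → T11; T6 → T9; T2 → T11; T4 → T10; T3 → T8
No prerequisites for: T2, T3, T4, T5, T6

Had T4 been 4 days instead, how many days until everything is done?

18

Baseline: T2→T7→T12 = 5+8+5 = 18 → 18 days.
T4 is off the critical path — its longest chain is 11 days, giving 7 of slack.
That remains the longest chain; total 18 days.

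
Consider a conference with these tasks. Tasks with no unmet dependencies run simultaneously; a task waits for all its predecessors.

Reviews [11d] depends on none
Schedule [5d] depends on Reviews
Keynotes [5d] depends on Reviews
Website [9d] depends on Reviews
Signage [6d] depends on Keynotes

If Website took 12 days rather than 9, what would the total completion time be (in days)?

Actual critical path: Reviews→Keynotes→Signage = 11+5+6 = 22 ⇒ 22 days.
Website is off the critical path — its longest chain is 20 days, giving 2 of slack.
Now Reviews→Website = 11+12 = 23 is longest, so the finish becomes 23 days.

23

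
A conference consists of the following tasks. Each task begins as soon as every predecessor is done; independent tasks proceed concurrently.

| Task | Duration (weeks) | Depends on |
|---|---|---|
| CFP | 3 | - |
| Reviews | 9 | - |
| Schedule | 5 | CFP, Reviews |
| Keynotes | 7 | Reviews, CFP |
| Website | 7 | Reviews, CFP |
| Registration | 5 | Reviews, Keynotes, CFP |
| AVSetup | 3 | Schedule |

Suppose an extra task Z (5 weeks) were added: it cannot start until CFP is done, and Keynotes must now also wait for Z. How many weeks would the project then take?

21

Originally the project takes 21 weeks.
With Z inserted, Keynotes now waits for max(Reviews, CFP, Z).
New critical path: Reviews→Keynotes→Registration = 9+7+5 = 21 ⇒ 21 weeks.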